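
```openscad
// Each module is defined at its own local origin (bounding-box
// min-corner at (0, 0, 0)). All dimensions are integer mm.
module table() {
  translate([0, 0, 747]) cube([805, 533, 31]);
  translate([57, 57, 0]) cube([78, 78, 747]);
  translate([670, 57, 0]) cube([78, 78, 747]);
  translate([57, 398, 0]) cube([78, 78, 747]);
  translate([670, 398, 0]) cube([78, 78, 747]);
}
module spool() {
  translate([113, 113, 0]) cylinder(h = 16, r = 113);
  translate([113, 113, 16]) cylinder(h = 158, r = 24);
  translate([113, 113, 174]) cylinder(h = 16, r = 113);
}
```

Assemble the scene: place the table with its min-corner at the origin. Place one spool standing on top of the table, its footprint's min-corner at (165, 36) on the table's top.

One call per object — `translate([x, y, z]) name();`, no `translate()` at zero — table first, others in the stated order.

table();
translate([165, 36, 778]) spool();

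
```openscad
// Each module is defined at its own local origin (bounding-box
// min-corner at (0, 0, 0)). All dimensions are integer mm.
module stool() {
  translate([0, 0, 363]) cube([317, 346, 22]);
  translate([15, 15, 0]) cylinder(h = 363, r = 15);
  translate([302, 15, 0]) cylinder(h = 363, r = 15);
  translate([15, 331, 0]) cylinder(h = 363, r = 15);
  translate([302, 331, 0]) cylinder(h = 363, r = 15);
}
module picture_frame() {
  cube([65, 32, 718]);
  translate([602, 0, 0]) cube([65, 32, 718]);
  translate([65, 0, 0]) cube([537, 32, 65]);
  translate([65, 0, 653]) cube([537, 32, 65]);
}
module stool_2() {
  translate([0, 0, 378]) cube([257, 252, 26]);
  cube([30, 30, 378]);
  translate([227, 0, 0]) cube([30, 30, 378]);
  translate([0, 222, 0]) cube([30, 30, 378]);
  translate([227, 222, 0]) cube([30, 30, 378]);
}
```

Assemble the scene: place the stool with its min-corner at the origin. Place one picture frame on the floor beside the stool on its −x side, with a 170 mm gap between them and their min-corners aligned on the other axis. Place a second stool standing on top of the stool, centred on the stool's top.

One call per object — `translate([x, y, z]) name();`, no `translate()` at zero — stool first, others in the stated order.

stool();
translate([-837, 0, 0]) picture_frame();
translate([30, 47, 385]) stool_2();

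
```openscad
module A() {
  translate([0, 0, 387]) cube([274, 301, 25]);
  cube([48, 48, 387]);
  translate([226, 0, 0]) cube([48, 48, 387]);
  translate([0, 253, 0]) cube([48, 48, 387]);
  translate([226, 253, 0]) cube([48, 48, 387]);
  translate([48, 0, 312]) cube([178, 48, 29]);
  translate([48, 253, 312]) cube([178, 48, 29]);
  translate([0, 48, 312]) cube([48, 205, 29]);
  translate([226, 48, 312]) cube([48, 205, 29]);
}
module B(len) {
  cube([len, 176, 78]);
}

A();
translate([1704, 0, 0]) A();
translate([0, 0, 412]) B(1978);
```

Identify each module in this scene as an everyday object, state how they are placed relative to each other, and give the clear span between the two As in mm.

A is a stool. B is a beam. A beam spans the tops of two stools. The clear span between the two stools is 1430 mm.

Second stool starts at x = 1704; first ends at x = 274; clear span = 1704 − 274 = 1430 mm.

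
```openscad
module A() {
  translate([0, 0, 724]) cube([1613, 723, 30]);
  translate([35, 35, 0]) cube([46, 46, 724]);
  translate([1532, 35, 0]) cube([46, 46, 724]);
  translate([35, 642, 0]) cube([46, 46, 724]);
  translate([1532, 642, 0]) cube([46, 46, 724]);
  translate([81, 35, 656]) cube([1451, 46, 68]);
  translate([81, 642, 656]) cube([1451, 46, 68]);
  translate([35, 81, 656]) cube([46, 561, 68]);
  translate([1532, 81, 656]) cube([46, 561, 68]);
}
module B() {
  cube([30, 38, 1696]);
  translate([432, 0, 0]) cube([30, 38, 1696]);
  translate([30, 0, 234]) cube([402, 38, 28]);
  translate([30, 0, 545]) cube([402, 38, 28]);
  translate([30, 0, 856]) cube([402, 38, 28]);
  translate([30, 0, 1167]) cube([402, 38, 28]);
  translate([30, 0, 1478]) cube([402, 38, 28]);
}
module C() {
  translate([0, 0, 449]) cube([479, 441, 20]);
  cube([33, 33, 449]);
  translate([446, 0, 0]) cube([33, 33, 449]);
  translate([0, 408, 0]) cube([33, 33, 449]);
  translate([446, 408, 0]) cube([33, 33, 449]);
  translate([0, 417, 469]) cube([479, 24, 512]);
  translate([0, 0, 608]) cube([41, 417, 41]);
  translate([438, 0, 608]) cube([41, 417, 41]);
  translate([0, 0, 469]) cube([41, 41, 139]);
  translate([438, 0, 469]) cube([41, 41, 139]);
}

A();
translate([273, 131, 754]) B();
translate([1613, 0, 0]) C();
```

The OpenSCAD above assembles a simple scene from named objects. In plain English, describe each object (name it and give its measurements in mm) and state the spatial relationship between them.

A is a table: top 1613 mm (x) × 723 mm (y), 30 mm thick, upper face at z = 754 mm, on four 46×46 mm square legs, each inset 35 mm from the nearest pair of top edges, running from z = 0 to the bottom of the top. Four apron rails, 46 mm thick and 68 mm tall, run between adjacent legs with their top edges flush with the underside of the top and their outer faces flush with the legs' outer faces.

B is a straight ladder. Two 30×38 mm vertical rails, 1696 mm tall, stand 462 mm apart (outside-to-outside) with their front faces coplanar on the −y side. 5 rungs, each 38 mm deep and 28 mm tall, span between the inner faces of the rails, front faces flush with the rails. The lowest rung's underside is at z = 234 mm and rungs are spaced 311 mm apart (underside to underside).

C is a chair: 479×441 mm seat, 20 mm thick, top at z = 469 mm, on four 33 mm square corner legs flush with the seat edges. A 24 mm thick backrest slab spans the full seat width, extending 512 mm above the seat top, its back face flush with the seat's +y edge. Two armrests of 41×41 mm section run along each side from the seat's front edge to the front of the backrest, top faces 180 mm above the seat top and outer faces flush with the seat's x-edges; a 41×41 mm post under the front of each armrest stands on the seat at the front corner.

The ladder is on top of the table. The chair is against the table's +x side, with their −y faces flush.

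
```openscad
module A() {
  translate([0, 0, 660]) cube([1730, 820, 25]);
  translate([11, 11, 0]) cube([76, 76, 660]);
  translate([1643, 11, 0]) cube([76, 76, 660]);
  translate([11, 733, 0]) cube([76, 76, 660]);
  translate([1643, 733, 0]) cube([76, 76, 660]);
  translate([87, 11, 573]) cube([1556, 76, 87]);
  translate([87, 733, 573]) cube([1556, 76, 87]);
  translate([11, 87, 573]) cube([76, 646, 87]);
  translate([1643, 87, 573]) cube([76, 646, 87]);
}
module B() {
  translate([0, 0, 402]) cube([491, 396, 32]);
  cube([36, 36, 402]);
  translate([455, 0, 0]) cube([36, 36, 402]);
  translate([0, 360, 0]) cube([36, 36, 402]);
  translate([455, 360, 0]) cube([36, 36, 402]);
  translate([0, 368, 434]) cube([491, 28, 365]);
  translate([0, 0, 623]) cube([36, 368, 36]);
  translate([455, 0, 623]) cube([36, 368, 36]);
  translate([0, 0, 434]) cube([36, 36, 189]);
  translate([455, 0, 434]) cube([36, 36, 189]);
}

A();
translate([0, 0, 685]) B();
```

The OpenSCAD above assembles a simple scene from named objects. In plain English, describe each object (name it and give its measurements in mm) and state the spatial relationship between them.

A is a table with a 1730×820 mm rectangular top, 25 mm thick, top surface at z = 685 mm, supported by four 76×76 mm square legs, each inset 11 mm from the nearest pair of top edges, running from the floor. Four apron rails, 76 mm thick and 87 mm tall, run between adjacent legs with their top edges flush with the underside of the top and their outer faces flush with the legs' outer faces.

B is a chair: 491×396 mm seat, 32 mm thick, top at z = 434 mm, on four 36 mm square corner legs flush with the seat edges. A 28 mm thick backrest slab spans the full seat width, extending 365 mm above the seat top, its back face flush with the seat's +y edge. Two armrests of 36×36 mm section run along each side from the seat's front edge to the front of the backrest, top faces 225 mm above the seat top and outer faces flush with the seat's x-edges; a 36×36 mm post under the front of each armrest stands on the seat at the front corner.

The chair is on top of the table.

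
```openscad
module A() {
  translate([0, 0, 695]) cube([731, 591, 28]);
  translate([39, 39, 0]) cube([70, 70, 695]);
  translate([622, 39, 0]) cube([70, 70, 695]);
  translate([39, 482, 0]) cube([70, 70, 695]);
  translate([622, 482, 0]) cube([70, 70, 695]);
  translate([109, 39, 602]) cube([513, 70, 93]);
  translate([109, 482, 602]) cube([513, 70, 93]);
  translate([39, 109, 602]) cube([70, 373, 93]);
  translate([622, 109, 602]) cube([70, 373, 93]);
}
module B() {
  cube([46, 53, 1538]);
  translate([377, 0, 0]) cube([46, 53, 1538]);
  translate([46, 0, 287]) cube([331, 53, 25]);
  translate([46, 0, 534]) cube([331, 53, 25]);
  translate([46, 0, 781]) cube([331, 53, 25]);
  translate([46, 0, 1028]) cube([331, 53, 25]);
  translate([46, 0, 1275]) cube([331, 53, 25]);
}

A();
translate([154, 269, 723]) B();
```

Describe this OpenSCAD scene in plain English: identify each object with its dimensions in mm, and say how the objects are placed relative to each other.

A is a table with a 731×591 mm rectangular top, 28 mm thick, top surface at z = 723 mm, supported by four 70×70 mm square legs, each inset 39 mm from the nearest pair of top edges, running from the floor. Four apron rails, 70 mm thick and 93 mm tall, run between adjacent legs with their top edges flush with the underside of the top and their outer faces flush with the legs' outer faces.

B is a straight ladder. Two 46×53 mm vertical rails, 1538 mm tall, stand 423 mm apart (outside-to-outside) with their front faces coplanar on the −y side. 5 rungs, each 53 mm deep and 25 mm tall, span between the inner faces of the rails, front faces flush with the rails. The lowest rung's underside is at z = 287 mm and rungs are spaced 247 mm apart (underside to underside).

The ladder is on top of the table, centred.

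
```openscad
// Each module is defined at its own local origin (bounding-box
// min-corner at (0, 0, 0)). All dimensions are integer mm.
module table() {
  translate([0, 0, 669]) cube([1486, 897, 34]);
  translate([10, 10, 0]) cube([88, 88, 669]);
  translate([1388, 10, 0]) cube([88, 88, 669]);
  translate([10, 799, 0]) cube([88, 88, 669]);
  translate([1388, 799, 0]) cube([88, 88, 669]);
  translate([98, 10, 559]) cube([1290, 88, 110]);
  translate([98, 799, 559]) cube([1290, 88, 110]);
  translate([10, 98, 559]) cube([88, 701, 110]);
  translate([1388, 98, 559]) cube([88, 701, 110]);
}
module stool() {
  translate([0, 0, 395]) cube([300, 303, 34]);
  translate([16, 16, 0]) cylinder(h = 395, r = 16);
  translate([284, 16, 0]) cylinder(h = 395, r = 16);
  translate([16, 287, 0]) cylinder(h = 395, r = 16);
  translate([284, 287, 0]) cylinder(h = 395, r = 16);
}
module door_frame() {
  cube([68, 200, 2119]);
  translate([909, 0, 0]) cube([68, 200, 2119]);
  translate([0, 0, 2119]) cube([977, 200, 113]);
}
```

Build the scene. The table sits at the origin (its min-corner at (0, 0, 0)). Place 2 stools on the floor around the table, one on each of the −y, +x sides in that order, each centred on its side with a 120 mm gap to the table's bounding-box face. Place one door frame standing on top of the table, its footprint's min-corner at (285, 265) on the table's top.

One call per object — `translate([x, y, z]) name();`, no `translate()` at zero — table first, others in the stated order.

table();
translate([593, -423, 0]) stool();
translate([1606, 297, 0]) stool();
translate([285, 265, 703]) door_frame();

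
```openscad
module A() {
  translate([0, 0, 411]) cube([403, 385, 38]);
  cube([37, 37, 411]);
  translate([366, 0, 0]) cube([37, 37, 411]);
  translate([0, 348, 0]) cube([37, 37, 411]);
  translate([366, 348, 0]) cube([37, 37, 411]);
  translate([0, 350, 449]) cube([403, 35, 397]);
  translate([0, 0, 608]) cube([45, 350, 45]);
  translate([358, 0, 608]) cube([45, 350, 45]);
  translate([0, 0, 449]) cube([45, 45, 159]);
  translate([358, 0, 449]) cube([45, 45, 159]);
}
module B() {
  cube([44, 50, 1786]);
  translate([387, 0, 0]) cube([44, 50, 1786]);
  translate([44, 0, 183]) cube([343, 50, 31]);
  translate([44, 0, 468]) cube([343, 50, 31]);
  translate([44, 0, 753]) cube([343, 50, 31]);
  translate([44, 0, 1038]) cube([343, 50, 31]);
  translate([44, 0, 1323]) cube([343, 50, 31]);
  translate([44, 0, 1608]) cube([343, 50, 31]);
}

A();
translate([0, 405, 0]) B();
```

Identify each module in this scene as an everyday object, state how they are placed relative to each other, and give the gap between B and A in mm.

A is a chair. B is a ladder. The ladder is on the floor beside the chair on its +y side. The gap between the ladder and the chair is 20 mm.

The ladder's nearest face is 20 mm from the chair's +y face.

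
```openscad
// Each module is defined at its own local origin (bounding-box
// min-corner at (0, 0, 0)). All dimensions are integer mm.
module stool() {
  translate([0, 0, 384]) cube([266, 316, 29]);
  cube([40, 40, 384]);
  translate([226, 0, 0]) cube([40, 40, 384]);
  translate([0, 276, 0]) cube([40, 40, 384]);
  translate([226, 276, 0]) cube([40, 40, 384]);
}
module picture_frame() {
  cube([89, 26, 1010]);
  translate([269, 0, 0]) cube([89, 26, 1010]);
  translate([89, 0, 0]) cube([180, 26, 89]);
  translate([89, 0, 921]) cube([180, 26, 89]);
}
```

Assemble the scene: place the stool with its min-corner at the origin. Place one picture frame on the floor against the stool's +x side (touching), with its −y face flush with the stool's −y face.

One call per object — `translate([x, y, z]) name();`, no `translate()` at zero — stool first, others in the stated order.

stool();
translate([266, 0, 0]) picture_frame();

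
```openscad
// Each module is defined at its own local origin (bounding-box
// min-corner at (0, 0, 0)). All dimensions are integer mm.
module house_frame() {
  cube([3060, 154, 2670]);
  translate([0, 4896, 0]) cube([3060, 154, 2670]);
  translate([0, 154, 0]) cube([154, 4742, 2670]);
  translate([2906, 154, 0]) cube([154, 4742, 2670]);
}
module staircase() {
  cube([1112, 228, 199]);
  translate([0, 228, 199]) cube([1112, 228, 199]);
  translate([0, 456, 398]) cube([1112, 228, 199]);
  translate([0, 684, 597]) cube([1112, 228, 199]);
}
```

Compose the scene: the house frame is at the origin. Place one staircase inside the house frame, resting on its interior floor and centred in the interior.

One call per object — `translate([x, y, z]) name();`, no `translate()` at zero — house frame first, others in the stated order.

house_frame();
translate([974, 2069, 0]) staircase();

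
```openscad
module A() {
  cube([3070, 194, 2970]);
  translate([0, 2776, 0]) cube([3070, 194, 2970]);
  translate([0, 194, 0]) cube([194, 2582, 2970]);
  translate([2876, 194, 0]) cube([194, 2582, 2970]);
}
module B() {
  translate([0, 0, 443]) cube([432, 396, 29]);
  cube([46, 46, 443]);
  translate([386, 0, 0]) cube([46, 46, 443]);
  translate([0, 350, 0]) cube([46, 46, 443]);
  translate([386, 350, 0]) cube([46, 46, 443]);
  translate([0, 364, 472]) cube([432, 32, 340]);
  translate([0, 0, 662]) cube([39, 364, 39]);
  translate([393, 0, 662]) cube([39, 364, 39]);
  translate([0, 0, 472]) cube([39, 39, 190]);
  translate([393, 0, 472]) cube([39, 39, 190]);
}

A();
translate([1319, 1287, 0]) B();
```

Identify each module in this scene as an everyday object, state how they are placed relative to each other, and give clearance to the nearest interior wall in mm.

A is a house frame. B is a chair. The chair sits inside the house frame, centred. The clearance to the nearest interior wall is 1093 mm.

Clearances: x = 1125, y = 1093; minimum 1093 mm.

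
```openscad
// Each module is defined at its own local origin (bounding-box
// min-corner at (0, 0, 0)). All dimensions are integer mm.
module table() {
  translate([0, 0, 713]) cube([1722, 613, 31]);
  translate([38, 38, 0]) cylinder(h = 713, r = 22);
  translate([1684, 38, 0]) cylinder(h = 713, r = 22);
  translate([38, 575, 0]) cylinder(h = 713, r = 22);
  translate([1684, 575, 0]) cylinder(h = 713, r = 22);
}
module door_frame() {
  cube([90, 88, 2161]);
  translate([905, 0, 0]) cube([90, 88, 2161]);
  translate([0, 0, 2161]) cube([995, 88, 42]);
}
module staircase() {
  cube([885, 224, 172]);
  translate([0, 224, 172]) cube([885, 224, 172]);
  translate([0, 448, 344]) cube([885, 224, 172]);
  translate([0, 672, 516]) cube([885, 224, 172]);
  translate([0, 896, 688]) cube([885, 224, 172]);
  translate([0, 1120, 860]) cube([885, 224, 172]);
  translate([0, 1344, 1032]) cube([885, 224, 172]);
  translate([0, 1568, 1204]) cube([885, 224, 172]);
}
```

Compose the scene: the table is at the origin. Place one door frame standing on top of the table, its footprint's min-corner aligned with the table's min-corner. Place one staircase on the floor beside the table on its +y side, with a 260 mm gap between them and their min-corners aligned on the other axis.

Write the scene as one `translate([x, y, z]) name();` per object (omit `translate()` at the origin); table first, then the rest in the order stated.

table();
translate([0, 0, 744]) door_frame();
translate([0, 873, 0]) staircase();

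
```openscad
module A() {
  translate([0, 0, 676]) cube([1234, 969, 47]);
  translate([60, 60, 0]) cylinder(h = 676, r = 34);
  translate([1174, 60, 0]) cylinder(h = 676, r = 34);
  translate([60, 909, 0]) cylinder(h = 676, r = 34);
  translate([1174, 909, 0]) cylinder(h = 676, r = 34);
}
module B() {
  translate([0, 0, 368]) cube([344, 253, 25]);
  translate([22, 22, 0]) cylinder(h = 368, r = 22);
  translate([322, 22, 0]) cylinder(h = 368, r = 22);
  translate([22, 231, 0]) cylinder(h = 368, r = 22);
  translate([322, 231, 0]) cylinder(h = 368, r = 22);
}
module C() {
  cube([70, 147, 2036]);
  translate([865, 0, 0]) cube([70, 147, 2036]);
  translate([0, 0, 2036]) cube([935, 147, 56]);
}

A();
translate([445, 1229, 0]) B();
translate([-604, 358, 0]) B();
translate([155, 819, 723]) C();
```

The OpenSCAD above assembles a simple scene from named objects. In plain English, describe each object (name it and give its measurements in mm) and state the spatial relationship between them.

A is a table: top 1234 mm (x) × 969 mm (y), 47 mm thick, upper face at z = 723 mm, on four round legs of 68 mm diameter, each leg's bounding box inset 26 mm from the nearest pair of top edges, running from z = 0 to the bottom of the top.

B is a four-legged stool. The seat is a 344×253×25 mm slab whose top surface is at z = 393 mm; four round legs, each 44 mm in diameter, run from the floor (z = 0) to the underside of the seat, each leg's axis is inset half a diameter from the nearest pair of seat edges (so the leg's bounding box is flush with the corner).

C is a rectangular door frame: two vertical jambs of 70×147 mm section, 2036 mm tall, with a clear opening 795 mm wide between their inner faces. A header 56 mm tall and 147 mm deep lies on top of the jambs and spans the full outside width.

Two stools sit around the table at the +y, −x sides. The door frame is on top of the table.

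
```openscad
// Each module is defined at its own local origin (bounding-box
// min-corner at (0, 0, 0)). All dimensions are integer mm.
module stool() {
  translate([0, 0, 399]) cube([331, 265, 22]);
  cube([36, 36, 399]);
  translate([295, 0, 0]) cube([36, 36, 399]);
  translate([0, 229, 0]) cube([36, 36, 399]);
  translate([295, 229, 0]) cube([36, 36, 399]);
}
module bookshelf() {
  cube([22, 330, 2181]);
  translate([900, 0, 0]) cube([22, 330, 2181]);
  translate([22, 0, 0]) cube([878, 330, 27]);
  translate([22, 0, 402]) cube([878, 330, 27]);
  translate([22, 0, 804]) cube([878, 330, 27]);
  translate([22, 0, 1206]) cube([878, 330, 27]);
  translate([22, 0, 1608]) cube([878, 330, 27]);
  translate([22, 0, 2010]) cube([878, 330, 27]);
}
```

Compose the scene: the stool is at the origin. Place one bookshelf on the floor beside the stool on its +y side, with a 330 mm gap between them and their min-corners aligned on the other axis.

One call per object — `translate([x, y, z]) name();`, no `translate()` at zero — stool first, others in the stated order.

stool();
translate([0, 595, 0]) bookshelf();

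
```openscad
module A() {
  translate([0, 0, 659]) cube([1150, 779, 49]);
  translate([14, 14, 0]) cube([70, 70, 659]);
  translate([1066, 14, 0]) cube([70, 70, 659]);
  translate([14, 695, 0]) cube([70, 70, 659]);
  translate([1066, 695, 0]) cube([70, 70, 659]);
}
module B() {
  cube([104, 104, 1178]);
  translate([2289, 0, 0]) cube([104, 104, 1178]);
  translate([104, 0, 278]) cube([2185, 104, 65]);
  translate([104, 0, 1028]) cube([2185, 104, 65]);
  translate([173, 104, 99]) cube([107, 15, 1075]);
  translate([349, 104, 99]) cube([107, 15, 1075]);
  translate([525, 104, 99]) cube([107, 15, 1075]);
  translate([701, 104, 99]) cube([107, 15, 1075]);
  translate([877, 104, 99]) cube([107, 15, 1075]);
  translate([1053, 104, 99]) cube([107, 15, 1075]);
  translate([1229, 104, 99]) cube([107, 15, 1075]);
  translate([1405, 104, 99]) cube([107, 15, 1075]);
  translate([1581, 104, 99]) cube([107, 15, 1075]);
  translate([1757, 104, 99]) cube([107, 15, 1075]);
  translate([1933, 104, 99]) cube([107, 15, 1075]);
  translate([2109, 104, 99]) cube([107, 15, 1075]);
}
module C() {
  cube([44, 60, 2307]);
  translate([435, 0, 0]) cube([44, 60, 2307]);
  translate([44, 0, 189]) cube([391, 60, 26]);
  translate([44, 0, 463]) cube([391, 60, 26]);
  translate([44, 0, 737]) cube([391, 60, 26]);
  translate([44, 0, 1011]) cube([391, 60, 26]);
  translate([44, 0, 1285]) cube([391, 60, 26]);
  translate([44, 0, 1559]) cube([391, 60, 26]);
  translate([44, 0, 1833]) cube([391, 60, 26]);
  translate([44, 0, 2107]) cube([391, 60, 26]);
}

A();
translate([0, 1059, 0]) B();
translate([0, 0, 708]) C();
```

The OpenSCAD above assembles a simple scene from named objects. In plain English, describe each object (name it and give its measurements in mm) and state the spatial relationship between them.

A is a rectangular dining table. The top is 1150×779×49 mm with its upper surface at z = 708 mm. It stands on four 70×70 mm square legs, each inset 14 mm from the nearest pair of top edges, running from the floor to the underside of the top.

B is a fence section. Two 104×104 mm posts, 1178 mm tall, stand on the floor with a clear span of 2185 mm between their inner faces. Two horizontal rails of 104×65 mm section span the gap between the posts with their undersides at z = 278 mm and z = 1028 mm, flush with the posts' −y face. 12 pickets, each 107 mm wide, 15 mm thick and 1075 mm tall, are fixed to the +y face of the rails with their bottoms at z = 99 mm, evenly spaced across the span with equal gaps (rounded down to the nearest mm) at the −x end and between each pair — any rounding remainder accumulates at the +x end.

C is a straight ladder. Two 44×60 mm vertical rails, 2307 mm tall, stand 479 mm apart (outside-to-outside) with their front faces coplanar on the −y side. 8 rungs, each 60 mm deep and 26 mm tall, span between the inner faces of the rails, front faces flush with the rails. The lowest rung's underside is at z = 189 mm and rungs are spaced 274 mm apart (underside to underside).

The fence section is on the floor beside the table on its +y side. The ladder is on top of the table.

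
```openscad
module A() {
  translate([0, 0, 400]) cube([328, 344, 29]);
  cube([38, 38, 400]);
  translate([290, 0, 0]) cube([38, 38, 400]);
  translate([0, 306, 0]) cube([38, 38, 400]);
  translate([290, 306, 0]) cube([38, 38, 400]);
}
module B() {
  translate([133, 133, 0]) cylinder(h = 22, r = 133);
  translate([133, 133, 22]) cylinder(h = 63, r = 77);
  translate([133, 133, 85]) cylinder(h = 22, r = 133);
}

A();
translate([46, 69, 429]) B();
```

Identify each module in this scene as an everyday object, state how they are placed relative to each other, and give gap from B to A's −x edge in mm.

The spool's min-x is at 46; the stool's min-x is 0; gap = 46 mm.

A is a stool. B is a spool. The spool is on top of the stool. The gap from the spool to the stool's −x edge is 46 mm.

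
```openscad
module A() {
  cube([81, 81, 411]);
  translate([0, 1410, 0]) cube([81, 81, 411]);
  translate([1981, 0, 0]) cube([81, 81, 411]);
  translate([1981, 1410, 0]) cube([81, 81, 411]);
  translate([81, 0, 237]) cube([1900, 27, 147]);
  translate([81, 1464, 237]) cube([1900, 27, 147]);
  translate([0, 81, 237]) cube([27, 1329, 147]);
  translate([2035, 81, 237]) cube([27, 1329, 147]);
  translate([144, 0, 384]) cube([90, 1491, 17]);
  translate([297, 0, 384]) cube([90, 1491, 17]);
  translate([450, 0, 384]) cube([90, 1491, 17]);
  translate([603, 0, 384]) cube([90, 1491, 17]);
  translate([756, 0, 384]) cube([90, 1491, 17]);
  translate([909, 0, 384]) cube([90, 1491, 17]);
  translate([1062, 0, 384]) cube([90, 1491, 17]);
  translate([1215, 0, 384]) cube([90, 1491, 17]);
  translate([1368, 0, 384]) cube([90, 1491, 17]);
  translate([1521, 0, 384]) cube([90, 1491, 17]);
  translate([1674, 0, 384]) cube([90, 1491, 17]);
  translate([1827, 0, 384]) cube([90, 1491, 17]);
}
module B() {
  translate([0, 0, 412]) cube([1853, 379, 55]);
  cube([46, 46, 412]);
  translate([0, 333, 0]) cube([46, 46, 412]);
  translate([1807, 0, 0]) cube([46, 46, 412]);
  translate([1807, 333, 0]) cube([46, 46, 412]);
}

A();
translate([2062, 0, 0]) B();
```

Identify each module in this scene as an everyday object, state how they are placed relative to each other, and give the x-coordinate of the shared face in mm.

The bed frame's +x face and the bench's −x face are both at x = 2062 mm.

A is a bed frame. B is a bench. The bench is against the bed frame's +x side, with their −y faces flush. The x-coordinate of the shared face is 2062 mm.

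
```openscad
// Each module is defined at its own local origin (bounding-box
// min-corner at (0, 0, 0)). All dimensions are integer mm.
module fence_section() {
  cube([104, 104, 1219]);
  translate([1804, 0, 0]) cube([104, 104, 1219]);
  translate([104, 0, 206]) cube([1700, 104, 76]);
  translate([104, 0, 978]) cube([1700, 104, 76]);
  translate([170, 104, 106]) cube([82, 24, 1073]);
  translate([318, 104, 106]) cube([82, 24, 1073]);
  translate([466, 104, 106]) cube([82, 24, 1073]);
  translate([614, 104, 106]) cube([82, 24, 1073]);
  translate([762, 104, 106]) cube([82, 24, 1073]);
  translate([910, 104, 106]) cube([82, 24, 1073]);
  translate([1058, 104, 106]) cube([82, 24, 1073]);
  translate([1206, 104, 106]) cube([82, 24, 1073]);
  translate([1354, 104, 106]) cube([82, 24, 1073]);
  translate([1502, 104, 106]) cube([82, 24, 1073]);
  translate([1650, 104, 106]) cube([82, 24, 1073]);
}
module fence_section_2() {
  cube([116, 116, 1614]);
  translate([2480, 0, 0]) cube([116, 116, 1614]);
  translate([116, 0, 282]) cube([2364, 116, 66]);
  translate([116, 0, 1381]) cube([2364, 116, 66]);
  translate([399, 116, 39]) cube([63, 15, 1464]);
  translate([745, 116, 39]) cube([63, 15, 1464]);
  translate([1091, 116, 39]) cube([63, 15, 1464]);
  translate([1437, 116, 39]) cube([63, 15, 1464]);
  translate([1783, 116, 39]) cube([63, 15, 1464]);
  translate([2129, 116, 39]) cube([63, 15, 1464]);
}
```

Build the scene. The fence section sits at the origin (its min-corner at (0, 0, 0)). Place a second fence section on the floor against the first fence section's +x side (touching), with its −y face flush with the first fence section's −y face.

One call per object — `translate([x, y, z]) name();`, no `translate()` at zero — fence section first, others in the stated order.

fence_section();
translate([1908, 0, 0]) fence_section_2();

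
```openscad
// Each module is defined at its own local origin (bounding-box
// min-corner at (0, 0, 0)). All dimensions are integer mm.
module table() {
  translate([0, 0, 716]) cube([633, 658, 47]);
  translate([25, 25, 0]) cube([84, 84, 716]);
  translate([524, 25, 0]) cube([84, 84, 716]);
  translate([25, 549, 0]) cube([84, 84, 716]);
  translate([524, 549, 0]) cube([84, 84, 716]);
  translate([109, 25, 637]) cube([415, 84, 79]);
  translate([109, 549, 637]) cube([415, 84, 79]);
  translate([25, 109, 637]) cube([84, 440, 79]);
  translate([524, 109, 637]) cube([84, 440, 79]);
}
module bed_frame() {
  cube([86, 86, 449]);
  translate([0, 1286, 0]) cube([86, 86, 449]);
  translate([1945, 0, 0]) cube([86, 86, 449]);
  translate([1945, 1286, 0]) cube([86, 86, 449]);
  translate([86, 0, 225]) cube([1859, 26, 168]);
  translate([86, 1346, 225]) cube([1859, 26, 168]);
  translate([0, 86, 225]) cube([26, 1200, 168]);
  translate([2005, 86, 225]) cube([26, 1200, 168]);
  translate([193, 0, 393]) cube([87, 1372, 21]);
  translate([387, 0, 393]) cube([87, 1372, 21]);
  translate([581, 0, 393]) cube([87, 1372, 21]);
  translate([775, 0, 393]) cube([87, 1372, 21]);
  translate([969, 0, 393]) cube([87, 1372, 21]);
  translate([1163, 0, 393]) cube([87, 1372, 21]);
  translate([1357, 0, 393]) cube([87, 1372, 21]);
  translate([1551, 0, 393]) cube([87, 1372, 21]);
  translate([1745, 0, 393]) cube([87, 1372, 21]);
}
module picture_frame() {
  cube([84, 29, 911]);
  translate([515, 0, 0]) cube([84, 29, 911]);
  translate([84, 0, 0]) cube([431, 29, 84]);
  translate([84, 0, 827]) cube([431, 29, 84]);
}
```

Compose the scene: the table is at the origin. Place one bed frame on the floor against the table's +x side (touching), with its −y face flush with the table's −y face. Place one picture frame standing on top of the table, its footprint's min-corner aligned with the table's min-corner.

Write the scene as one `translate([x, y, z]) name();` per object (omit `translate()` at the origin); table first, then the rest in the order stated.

table();
translate([633, 0, 0]) bed_frame();
translate([0, 0, 763]) picture_frame();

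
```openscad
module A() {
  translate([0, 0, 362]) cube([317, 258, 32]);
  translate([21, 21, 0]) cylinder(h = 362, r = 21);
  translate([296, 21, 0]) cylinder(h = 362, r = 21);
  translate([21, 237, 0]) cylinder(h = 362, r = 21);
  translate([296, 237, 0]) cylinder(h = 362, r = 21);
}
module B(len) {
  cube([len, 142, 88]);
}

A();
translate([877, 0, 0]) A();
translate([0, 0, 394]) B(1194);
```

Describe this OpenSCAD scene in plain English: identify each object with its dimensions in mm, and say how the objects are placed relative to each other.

A is a simple wooden stool: a rectangular seat 317 mm (x) by 258 mm (y), 32 mm thick, top face at z = 394 mm, on four round legs, each 42 mm in diameter. The legs rest on z = 0, each leg's axis is inset half a diameter from the nearest pair of seat edges (so the leg's bounding box is flush with the corner).

B is a rectangular beam 1194 mm long (x), 142 mm deep (y), 88 mm thick (z).

The beam spans the tops of two stools placed 560 mm apart, resting at z = 394 mm.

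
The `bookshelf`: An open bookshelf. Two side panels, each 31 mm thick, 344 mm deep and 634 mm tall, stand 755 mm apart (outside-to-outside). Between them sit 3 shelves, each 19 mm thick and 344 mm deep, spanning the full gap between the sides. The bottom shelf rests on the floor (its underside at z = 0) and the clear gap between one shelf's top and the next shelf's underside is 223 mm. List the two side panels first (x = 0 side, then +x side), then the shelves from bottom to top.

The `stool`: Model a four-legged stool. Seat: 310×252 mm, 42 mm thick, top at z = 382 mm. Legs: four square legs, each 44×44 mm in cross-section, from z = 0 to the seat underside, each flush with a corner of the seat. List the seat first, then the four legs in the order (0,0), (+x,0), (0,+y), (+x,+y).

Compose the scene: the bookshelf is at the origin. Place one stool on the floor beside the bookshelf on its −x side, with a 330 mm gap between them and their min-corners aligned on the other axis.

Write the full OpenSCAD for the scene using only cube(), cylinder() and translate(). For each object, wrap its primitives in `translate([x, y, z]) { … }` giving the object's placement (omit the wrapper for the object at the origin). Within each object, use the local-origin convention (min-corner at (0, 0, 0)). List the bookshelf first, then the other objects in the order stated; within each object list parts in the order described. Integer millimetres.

cube([31, 344, 634]);
translate([724, 0, 0]) cube([31, 344, 634]);
translate([31, 0, 0]) cube([693, 344, 19]);
translate([31, 0, 242]) cube([693, 344, 19]);
translate([31, 0, 484]) cube([693, 344, 19]);
translate([-640, 0, 0]) {
  translate([0, 0, 340]) cube([310, 252, 42]);
  cube([44, 44, 340]);
  translate([266, 0, 0]) cube([44, 44, 340]);
  translate([0, 208, 0]) cube([44, 44, 340]);
  translate([266, 208, 0]) cube([44, 44, 340]);
}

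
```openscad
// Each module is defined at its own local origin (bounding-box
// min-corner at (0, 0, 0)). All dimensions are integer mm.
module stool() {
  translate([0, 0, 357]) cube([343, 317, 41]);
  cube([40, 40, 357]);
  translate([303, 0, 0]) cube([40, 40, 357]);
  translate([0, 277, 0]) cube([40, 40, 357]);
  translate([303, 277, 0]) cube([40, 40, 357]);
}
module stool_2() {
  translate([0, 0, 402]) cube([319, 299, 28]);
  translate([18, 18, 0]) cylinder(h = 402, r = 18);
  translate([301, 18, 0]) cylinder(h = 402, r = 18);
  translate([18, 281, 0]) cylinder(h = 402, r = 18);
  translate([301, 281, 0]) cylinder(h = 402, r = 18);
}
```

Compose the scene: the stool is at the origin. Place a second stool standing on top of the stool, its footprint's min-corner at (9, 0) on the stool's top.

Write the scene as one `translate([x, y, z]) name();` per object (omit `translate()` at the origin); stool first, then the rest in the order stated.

stool();
translate([9, 0, 398]) stool_2();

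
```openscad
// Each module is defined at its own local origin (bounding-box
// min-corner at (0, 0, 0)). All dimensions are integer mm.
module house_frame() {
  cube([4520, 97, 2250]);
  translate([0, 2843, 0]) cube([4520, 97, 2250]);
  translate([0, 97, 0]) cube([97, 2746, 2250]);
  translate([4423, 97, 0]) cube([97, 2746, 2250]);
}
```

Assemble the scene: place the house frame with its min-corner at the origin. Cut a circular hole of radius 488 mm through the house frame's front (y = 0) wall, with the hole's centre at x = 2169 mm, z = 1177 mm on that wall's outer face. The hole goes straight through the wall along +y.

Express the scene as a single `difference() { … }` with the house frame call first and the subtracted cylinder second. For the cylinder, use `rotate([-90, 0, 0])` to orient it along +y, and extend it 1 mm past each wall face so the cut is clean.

difference() {
  house_frame();
  translate([2169, -1, 1177]) rotate([-90, 0, 0]) cylinder(h = 99, r = 488);
}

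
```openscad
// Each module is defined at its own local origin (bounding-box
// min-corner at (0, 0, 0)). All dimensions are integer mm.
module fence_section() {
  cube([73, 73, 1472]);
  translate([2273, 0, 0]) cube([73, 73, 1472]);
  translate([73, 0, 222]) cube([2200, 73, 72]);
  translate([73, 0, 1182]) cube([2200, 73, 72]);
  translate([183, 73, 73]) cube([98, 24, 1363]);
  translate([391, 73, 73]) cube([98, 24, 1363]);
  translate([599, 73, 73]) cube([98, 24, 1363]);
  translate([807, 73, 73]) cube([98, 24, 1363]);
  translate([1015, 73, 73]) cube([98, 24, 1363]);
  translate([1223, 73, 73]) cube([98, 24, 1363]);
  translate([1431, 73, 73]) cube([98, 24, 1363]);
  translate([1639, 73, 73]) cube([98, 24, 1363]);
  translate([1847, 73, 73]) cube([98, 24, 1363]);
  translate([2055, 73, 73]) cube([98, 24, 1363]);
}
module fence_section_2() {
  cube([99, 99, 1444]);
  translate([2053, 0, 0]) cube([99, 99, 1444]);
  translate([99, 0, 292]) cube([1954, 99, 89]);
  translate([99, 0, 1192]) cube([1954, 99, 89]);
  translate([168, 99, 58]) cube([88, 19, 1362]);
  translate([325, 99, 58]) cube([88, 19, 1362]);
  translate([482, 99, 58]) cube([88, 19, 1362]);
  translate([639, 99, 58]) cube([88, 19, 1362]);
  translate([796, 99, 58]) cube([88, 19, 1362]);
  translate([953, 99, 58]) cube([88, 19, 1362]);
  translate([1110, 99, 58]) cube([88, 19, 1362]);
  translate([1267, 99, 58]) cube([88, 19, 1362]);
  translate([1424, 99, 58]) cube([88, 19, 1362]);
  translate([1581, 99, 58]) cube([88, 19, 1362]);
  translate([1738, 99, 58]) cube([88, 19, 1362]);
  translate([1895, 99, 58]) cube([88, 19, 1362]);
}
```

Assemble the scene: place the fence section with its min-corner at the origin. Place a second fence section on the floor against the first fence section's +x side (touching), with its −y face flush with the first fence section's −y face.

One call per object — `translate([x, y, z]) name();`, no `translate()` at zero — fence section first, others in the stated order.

fence_section();
translate([2346, 0, 0]) fence_section_2();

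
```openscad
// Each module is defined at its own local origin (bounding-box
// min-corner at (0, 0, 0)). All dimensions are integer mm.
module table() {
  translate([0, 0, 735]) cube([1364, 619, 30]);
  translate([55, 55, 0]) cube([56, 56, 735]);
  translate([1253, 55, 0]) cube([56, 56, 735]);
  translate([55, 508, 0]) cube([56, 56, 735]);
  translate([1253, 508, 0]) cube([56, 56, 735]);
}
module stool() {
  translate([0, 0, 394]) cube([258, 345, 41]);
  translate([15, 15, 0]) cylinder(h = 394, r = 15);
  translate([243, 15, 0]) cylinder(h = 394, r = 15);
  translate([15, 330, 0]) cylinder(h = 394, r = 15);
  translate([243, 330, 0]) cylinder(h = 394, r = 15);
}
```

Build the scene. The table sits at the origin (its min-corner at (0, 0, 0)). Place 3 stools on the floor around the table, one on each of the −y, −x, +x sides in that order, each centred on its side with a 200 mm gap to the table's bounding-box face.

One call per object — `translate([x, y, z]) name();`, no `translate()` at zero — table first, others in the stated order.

table();
translate([553, -545, 0]) stool();
translate([-458, 137, 0]) stool();
translate([1564, 137, 0]) stool();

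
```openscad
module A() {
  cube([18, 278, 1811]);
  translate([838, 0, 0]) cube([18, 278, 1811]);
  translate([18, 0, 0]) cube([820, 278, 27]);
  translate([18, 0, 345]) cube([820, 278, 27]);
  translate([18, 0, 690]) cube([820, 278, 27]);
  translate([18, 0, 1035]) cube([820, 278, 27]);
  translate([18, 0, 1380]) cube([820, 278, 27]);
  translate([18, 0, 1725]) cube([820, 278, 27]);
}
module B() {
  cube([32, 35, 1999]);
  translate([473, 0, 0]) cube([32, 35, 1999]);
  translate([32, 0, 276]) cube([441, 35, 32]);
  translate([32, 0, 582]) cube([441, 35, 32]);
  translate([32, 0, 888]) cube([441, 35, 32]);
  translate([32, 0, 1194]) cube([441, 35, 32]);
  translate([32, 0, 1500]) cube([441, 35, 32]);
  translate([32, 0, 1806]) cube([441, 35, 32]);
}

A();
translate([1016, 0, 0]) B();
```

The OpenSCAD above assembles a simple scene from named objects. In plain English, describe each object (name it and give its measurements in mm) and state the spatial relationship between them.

A is a bookshelf 856 mm wide overall, 278 mm deep and 1811 mm tall. The two sides are 18 mm thick vertical panels. 6 horizontal shelves of 27 mm thickness span between the inner faces of the sides; the lowest shelf sits on the floor and shelves are stacked with a clear vertical gap of 318 mm between each pair.

B is a straight ladder. Two 32×35 mm vertical rails, 1999 mm tall, stand 505 mm apart (outside-to-outside) with their front faces coplanar on the −y side. 6 rungs, each 35 mm deep and 32 mm tall, span between the inner faces of the rails, front faces flush with the rails. The lowest rung's underside is at z = 276 mm and rungs are spaced 306 mm apart (underside to underside).

The ladder is on the floor beside the bookshelf on its +x side.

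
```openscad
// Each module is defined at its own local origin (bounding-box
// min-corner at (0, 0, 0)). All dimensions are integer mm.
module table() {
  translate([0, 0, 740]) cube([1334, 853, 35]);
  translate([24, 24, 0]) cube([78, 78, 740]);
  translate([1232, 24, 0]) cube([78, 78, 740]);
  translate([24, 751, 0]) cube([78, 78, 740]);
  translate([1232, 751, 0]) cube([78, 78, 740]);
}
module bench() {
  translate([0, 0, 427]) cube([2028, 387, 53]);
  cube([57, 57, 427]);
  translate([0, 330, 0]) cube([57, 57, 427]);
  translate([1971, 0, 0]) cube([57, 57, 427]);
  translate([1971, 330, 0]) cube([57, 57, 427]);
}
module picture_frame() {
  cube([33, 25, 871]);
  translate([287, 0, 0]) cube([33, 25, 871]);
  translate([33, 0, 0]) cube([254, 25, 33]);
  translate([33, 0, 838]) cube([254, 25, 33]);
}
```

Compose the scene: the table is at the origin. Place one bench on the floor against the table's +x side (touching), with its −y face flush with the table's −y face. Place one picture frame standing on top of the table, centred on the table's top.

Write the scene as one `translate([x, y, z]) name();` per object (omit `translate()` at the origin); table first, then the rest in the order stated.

table();
translate([1334, 0, 0]) bench();
translate([507, 414, 775]) picture_frame();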